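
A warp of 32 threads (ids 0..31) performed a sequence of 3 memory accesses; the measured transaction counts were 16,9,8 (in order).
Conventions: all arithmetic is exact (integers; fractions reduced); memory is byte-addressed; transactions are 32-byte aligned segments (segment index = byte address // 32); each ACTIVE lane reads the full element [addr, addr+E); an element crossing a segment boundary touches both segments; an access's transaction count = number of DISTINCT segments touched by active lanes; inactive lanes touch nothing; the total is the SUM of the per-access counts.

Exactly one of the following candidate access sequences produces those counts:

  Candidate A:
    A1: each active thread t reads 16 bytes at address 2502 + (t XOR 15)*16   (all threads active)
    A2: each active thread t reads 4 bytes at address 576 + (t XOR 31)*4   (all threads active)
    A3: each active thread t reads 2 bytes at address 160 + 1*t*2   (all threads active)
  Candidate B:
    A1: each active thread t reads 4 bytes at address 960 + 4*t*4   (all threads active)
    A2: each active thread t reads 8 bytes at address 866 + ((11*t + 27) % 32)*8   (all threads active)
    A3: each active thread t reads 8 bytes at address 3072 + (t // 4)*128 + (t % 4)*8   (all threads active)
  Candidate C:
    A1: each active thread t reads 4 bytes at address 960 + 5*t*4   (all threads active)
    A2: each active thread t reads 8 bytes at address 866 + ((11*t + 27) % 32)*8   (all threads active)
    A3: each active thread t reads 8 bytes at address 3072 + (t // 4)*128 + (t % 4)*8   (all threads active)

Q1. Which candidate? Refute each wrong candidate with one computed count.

A: A1 gives 17 transactions, not 16
C: A1 gives 20 transactions, not 16
B: all counts match (16,9,8)

Answer: B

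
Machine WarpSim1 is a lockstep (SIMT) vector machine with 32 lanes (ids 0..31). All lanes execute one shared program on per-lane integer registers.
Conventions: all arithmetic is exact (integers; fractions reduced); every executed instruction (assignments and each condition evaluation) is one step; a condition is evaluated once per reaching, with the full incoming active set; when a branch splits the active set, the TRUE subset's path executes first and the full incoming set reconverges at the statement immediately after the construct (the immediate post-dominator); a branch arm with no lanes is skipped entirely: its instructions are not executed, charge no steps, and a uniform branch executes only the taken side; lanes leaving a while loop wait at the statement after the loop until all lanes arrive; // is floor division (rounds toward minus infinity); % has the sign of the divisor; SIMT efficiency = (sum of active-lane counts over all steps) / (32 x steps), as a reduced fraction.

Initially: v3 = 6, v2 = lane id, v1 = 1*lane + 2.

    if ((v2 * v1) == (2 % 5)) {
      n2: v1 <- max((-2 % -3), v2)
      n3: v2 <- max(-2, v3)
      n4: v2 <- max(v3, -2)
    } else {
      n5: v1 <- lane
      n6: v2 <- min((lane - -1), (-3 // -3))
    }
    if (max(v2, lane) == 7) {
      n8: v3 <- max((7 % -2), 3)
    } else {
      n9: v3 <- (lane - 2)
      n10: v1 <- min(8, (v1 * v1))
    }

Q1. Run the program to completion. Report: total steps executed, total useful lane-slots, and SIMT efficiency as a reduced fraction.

Answer: 7 steps, 191 useful, 191/224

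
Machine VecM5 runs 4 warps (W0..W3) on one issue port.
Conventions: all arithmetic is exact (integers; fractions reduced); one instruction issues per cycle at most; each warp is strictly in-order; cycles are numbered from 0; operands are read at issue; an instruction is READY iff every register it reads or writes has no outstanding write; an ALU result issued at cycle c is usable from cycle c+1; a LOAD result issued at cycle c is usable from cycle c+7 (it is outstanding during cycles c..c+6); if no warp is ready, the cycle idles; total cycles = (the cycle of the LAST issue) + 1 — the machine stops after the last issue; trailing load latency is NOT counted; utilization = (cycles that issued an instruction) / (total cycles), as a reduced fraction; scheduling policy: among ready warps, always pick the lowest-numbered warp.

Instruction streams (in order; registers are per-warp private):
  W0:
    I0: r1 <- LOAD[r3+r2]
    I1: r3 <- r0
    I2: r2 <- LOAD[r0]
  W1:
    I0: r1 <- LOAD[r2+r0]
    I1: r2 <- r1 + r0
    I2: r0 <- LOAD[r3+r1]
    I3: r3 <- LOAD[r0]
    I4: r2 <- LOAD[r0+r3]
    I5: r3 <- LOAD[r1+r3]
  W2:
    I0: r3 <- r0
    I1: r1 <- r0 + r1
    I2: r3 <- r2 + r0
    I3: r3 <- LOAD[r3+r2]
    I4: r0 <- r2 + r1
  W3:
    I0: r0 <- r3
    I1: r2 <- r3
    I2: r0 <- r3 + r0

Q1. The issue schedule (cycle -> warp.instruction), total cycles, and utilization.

cycle 0: W0.I0
cycle 1: W0.I1
cycle 2: W0.I2
cycle 3: W1.I0
cycle 4: W2.I0
cycle 5: W2.I1
cycle 6: W2.I2
cycle 7: W2.I3
cycle 8: W2.I4
cycle 9: W3.I0
cycle 10: W1.I1
cycle 11: W1.I2
cycle 12: W3.I1
cycle 13: W3.I2
cycle 14: idle
cycle 15: idle
cycle 16: idle
cycle 17: idle
cycle 18: W1.I3
cycle 19: idle
cycle 20: idle
cycle 21: idle
cycle 22: idle
cycle 23: idle
cycle 24: idle
cycle 25: W1.I4
cycle 26: W1.I5

Answer: 27 cycles, utilization 17/27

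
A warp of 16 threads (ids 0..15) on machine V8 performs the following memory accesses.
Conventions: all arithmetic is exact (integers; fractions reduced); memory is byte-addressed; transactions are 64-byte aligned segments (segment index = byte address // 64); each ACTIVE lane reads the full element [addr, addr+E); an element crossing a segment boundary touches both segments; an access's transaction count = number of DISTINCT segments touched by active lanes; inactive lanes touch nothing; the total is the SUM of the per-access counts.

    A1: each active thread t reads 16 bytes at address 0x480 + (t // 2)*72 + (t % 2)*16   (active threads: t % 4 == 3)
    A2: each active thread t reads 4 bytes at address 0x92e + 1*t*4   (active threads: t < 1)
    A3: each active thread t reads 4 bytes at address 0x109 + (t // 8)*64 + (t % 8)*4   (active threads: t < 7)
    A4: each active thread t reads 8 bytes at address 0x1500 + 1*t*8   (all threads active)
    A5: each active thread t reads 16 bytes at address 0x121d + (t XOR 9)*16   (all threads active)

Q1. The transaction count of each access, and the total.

A1: 5 transactions
A2: 1 transaction
A3: 1 transaction
A4: 2 transactions
A5: 5 transactions

Answer: 5,1,1,2,5; total 14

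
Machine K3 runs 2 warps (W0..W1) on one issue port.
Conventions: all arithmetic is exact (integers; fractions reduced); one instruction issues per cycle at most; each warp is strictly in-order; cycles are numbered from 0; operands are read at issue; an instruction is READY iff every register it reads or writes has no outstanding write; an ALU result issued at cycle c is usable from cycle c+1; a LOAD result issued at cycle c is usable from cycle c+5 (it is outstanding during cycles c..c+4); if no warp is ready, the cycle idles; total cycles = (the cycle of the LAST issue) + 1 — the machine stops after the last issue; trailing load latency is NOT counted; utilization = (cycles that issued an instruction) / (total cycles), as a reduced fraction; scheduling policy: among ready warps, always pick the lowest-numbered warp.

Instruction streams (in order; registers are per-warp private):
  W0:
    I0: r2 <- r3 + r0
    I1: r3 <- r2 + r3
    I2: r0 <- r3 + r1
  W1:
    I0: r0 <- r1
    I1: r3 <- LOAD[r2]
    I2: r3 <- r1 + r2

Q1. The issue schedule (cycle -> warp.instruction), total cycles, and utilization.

cycle 0: W0.I0
cycle 1: W0.I1
cycle 2: W0.I2
cycle 3: W1.I0
cycle 4: W1.I1
cycle 5: idle
cycle 6: idle
cycle 7: idle
cycle 8: idle
cycle 9: W1.I2

Answer: 10 cycles, utilization 3/5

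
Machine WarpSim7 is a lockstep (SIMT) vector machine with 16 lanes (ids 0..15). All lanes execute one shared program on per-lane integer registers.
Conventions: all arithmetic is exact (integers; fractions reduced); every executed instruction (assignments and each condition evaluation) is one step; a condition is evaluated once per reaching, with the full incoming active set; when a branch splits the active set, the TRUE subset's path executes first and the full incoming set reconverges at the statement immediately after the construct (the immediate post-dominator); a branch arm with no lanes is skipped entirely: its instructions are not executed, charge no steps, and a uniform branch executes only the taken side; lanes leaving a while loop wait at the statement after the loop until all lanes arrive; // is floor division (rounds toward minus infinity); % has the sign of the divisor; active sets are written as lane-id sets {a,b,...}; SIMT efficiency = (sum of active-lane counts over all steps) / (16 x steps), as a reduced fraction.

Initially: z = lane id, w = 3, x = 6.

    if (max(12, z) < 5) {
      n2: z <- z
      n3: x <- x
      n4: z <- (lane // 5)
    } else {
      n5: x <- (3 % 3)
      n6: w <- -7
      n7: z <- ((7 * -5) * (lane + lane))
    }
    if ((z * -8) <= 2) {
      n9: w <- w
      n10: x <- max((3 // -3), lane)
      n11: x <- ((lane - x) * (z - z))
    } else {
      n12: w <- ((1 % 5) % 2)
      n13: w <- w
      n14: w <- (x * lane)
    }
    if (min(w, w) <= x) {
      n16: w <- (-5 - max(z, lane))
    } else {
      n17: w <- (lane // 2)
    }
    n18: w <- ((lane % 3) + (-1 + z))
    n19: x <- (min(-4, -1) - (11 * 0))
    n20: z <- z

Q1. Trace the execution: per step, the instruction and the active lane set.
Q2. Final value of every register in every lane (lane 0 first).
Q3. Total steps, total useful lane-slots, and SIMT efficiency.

step 0: eval (max(12, z) < 5)        {0,1,2,3,4,5,6,7,8,9,10,11,12,13,14,15}
step 1: x <- (3 % 3)                 {0,1,2,3,4,5,6,7,8,9,10,11,12,13,14,15}
step 2: w <- -7                      {0,1,2,3,4,5,6,7,8,9,10,11,12,13,14,15}
step 3: z <- ((7 * -5) * (lane + lane)) {0,1,2,3,4,5,6,7,8,9,10,11,12,13,14,15}
step 4: eval ((z * -8) <= 2)         {0,1,2,3,4,5,6,7,8,9,10,11,12,13,14,15}
step 5: w <- w                       {0}
step 6: x <- max((3 // -3), lane)    {0}
step 7: x <- ((lane - x) * (z - z))  {0}
step 8: w <- ((1 % 5) % 2)           {1,2,3,4,5,6,7,8,9,10,11,12,13,14,15}
step 9: w <- w                       {1,2,3,4,5,6,7,8,9,10,11,12,13,14,15}
step 10: w <- (x * lane)              {1,2,3,4,5,6,7,8,9,10,11,12,13,14,15}
step 11: eval (min(w, w) <= x)        {0,1,2,3,4,5,6,7,8,9,10,11,12,13,14,15}
step 12: w <- (-5 - max(z, lane))     {0,1,2,3,4,5,6,7,8,9,10,11,12,13,14,15}
step 13: w <- ((lane % 3) + (-1 + z)) {0,1,2,3,4,5,6,7,8,9,10,11,12,13,14,15}
step 14: x <- (min(-4, -1) - (11 * 0)) {0,1,2,3,4,5,6,7,8,9,10,11,12,13,14,15}
step 15: z <- z                       {0,1,2,3,4,5,6,7,8,9,10,11,12,13,14,15}

Answer: 16 steps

z: 0,-70,-140,-210,-280,-350,-420,-490,-560,-630,-700,-770,-840,-910,-980,-1050
w: -1,-70,-139,-211,-280,-349,-421,-490,-559,-631,-700,-769,-841,-910,-979,-1051
x: -4,-4,-4,-4,-4,-4,-4,-4,-4,-4,-4,-4,-4,-4,-4,-4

steps = 16; useful = 208; efficiency = 208/256 = 13/16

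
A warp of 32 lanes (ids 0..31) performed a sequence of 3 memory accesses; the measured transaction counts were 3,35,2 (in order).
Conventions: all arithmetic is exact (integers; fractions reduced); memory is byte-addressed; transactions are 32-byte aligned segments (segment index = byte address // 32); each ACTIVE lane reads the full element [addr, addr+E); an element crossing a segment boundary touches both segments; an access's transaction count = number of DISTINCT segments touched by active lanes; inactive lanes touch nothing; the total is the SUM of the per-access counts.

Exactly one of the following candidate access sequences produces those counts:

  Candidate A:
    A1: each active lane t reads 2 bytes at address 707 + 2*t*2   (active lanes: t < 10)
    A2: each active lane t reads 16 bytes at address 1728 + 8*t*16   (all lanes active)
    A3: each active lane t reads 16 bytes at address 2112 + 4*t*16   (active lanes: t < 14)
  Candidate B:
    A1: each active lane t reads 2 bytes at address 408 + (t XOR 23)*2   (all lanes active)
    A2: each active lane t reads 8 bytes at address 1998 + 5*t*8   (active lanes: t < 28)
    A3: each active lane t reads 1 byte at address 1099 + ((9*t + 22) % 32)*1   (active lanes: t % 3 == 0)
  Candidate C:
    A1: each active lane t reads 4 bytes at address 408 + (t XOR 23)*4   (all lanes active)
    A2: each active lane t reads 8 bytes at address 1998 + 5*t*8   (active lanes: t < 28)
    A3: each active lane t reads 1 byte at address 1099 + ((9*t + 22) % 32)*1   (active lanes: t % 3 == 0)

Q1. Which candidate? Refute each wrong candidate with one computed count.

A: A1 gives 2 transactions, not 3
C: A1 gives 5 transactions, not 3
B: all counts match (3,35,2)

Answer: B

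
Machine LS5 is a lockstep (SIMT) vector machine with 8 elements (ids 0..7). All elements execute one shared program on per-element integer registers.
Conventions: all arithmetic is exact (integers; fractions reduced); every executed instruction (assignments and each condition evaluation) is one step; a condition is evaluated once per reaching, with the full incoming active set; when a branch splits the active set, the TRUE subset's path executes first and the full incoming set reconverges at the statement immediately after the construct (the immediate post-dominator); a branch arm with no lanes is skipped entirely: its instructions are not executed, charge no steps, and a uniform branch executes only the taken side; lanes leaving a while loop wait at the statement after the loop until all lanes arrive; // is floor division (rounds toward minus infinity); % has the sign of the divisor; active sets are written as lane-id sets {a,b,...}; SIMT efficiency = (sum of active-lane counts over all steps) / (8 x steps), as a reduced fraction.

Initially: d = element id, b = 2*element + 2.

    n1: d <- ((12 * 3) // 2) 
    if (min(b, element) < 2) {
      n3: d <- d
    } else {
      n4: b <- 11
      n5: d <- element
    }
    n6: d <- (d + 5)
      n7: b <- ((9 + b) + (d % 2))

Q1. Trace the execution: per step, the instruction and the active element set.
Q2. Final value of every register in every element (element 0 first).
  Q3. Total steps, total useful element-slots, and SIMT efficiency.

step 0: d <- ((12 * 3) // 2)         {0,1,2,3,4,5,6,7}
step 1: eval (min(b, element) < 2)   {0,1,2,3,4,5,6,7}
step 2: d <- d                       {0,1}
step 3: b <- 11                      {2,3,4,5,6,7}
step 4: d <- element                 {2,3,4,5,6,7}
step 5: d <- (d + 5)                 {0,1,2,3,4,5,6,7}
step 6: b <- ((9 + b) + (d % 2))     {0,1,2,3,4,5,6,7}

Answer: 7 steps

d: 23,23,7,8,9,10,11,12
b: 12,14,21,20,21,20,21,20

steps = 7; useful = 46; efficiency = 46/56 = 23/28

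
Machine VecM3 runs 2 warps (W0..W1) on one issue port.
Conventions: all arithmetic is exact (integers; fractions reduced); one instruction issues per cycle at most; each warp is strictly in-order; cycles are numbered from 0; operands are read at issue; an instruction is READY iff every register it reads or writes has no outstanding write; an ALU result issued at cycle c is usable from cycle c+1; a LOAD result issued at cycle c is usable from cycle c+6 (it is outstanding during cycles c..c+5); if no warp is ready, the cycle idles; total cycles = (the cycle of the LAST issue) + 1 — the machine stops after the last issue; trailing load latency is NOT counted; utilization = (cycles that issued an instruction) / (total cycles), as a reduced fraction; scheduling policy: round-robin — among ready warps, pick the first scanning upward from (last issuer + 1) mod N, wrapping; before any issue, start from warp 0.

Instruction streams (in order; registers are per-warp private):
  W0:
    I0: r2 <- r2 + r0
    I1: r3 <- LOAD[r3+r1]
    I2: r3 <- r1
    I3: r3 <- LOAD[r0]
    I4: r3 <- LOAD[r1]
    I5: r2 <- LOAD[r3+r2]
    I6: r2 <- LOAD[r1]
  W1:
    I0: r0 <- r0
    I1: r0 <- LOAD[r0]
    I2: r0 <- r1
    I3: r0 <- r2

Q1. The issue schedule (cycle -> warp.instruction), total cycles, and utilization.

cycle 0: W0.I0
cycle 1: W1.I0
cycle 2: W0.I1
cycle 3: W1.I1
cycle 4: idle
cycle 5: idle
cycle 6: idle
cycle 7: idle
cycle 8: W0.I2
cycle 9: W1.I2
cycle 10: W0.I3
cycle 11: W1.I3
cycle 12: idle
cycle 13: idle
cycle 14: idle
cycle 15: idle
cycle 16: W0.I4
cycle 17: idle
cycle 18: idle
cycle 19: idle
cycle 20: idle
cycle 21: idle
cycle 22: W0.I5
cycle 23: idle
cycle 24: idle
cycle 25: idle
cycle 26: idle
cycle 27: idle
cycle 28: W0.I6

Answer: 29 cycles, utilization 11/29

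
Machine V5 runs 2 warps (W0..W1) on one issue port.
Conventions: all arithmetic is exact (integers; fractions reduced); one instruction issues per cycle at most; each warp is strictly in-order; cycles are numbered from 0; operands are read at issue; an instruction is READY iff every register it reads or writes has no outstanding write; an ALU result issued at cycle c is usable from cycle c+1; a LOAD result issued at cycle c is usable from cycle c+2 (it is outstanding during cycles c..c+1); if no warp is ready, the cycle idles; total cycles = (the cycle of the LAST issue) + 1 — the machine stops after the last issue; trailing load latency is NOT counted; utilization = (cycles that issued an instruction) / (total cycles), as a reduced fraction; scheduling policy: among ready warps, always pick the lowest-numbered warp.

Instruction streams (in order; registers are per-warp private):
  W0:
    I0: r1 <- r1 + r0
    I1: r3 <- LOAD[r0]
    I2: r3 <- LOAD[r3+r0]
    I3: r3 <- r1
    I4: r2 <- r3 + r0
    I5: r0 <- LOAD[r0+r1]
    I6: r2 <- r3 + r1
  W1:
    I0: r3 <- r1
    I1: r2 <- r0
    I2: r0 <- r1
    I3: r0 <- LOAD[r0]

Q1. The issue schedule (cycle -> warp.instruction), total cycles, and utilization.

cycle 0: W0.I0
cycle 1: W0.I1
cycle 2: W1.I0
cycle 3: W0.I2
cycle 4: W1.I1
cycle 5: W0.I3
cycle 6: W0.I4
cycle 7: W0.I5
cycle 8: W0.I6
cycle 9: W1.I2
cycle 10: W1.I3

Answer: 11 cycles, utilization 1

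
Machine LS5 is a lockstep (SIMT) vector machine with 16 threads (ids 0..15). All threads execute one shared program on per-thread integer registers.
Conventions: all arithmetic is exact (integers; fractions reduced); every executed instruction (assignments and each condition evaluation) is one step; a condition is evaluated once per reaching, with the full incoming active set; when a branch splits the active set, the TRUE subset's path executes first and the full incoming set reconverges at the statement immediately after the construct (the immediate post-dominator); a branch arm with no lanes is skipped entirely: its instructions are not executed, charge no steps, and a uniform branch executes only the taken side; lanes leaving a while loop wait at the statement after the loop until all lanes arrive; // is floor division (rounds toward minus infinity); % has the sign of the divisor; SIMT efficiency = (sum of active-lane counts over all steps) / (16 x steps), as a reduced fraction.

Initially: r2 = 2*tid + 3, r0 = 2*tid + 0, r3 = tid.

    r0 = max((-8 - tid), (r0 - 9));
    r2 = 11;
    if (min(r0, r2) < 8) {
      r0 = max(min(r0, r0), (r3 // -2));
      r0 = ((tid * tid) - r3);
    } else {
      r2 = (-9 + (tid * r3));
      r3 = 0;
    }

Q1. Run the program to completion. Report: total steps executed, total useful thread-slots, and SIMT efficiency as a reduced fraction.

Answer: 7 steps, 80 useful, 5/7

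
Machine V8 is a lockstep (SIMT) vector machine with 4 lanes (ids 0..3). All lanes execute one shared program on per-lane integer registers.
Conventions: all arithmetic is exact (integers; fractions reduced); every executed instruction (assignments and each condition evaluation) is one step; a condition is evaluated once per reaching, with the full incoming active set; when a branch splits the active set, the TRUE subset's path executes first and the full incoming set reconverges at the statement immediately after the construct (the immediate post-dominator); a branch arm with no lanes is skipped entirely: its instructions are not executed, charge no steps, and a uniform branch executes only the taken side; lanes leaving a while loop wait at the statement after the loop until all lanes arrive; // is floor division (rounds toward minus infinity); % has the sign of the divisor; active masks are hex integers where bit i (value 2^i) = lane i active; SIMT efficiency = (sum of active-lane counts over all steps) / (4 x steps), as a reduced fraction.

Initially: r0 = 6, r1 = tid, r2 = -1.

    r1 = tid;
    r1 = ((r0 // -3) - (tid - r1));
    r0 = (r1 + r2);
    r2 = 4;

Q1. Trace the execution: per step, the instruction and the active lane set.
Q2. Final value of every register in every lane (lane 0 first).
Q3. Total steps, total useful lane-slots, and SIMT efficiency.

step 0: r1 <- tid                    0xf
step 1: r1 <- ((r0 // -3) - (tid - r1)) 0xf
step 2: r0 <- (r1 + r2)              0xf
step 3: r2 <- 4                      0xf

Answer: 4 steps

r0: -3,-3,-3,-3
r1: -2,-2,-2,-2
r2: 4,4,4,4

steps = 4; useful = 16; efficiency = 16/16 = 1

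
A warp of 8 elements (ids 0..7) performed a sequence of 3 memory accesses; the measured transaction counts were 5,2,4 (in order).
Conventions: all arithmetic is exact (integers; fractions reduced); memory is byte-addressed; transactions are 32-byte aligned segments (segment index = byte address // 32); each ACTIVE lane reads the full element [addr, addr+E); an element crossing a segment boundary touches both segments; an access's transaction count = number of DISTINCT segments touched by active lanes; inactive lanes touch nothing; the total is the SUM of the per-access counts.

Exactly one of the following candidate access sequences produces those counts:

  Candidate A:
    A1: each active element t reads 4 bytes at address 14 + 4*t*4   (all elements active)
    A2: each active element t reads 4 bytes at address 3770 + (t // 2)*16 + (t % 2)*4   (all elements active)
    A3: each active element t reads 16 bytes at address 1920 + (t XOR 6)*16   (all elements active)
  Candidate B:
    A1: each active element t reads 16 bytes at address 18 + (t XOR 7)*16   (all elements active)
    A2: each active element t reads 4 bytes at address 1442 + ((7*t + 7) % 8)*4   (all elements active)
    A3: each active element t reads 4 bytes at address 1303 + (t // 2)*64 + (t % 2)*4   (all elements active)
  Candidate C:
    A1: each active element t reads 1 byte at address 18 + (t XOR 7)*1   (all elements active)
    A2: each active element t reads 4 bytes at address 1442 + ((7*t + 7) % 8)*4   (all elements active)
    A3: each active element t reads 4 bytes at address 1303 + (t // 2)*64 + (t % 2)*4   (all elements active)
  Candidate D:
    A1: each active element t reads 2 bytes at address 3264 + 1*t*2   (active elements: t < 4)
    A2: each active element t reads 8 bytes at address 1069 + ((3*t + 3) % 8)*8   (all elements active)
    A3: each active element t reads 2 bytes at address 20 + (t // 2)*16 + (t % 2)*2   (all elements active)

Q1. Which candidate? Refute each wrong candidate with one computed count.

A: A2 gives 3 transactions, not 2
C: A1 gives 1 transaction, not 5
D: A1 gives 1 transaction, not 5
B: all counts match (5,2,4)

Answer: B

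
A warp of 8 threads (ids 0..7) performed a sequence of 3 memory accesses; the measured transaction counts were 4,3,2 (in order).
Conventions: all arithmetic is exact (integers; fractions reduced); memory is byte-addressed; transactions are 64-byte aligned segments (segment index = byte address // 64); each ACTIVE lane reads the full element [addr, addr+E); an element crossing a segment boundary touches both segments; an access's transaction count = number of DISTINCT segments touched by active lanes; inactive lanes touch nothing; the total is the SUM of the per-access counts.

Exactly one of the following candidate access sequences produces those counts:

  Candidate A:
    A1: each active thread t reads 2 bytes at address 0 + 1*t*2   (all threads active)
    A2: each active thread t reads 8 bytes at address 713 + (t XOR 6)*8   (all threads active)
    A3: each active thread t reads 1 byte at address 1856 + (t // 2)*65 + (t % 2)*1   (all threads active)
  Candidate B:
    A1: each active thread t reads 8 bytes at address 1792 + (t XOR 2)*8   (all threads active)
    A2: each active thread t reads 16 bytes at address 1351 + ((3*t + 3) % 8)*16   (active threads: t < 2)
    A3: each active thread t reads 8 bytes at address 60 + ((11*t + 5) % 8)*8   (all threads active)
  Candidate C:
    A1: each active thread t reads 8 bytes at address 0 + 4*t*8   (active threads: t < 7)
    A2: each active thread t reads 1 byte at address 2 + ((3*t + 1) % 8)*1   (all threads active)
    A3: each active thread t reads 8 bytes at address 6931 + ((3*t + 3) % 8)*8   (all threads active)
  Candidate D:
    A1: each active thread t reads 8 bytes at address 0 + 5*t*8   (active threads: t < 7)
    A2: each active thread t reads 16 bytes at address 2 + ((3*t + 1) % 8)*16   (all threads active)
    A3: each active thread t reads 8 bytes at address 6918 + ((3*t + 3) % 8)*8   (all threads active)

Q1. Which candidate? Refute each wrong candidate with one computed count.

A: A1 gives 1 transaction, not 4
B: A1 gives 1 transaction, not 4
C: A2 gives 1 transaction, not 3
D: all counts match (4,3,2)

Answer: D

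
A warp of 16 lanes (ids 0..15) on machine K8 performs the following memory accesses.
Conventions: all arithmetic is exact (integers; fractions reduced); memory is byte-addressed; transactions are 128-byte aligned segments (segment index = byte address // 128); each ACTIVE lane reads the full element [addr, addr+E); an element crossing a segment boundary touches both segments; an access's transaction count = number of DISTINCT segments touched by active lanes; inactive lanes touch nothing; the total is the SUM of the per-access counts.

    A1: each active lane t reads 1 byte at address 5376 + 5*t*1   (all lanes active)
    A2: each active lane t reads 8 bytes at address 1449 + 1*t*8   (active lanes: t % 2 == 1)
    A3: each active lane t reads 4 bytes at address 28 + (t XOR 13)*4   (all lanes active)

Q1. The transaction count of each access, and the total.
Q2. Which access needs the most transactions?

A1: 1 transaction
A2: 2 transactions
A3: 1 transaction

Answer: 1,2,1; total 4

Answer: A2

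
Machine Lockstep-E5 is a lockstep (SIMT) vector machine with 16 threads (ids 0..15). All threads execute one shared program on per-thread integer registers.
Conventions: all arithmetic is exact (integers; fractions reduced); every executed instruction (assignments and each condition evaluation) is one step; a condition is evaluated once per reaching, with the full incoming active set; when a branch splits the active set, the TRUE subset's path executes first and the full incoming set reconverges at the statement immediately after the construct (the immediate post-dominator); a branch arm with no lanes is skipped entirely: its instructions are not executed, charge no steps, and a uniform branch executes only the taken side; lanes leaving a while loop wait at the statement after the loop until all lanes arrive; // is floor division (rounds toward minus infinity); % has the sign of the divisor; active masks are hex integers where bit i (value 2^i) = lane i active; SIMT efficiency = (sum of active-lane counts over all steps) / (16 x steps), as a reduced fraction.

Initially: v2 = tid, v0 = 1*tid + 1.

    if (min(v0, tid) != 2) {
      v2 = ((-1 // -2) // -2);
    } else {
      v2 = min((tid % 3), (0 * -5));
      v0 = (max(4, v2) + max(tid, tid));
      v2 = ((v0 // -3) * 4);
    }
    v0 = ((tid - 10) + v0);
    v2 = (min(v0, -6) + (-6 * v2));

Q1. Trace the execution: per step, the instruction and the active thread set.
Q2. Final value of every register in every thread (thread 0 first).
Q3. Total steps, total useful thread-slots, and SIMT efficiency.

step 0: eval (min(v0, tid) != 2)     0xffff
step 1: v2 <- ((-1 // -2) // -2)     0xfffb
step 2: v2 <- min((tid % 3), (0 * -5)) 0x0004
step 3: v0 <- (max(4, v2) + max(tid, tid)) 0x0004
step 4: v2 <- ((v0 // -3) * 4)       0x0004
step 5: v0 <- ((tid - 10) + v0)      0xffff
step 6: v2 <- (min(v0, -6) + (-6 * v2)) 0xffff

Answer: 7 steps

v2: -9,-7,42,-6,-6,-6,-6,-6,-6,-6,-6,-6,-6,-6,-6,-6
v0: -9,-7,-2,-3,-1,1,3,5,7,9,11,13,15,17,19,21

steps = 7; useful = 66; efficiency = 66/112 = 33/56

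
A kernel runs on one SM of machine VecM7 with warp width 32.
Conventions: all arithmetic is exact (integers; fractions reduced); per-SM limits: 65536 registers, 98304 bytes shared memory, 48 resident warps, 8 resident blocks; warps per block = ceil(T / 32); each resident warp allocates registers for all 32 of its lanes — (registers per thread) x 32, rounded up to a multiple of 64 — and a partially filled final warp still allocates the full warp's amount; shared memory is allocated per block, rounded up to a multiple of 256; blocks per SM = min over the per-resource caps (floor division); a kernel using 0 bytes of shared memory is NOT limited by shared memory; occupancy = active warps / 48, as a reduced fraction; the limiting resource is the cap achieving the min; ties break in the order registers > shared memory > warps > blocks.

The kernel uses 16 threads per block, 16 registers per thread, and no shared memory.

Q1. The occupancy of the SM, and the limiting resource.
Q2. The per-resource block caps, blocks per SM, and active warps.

Answer: occupancy 1/6, limited by blocks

registers: 128 blocks
shared memory: no limit (kernel uses none)
warps: 48 blocks
blocks: 8 blocks

Answer: 8 blocks, 8 active warps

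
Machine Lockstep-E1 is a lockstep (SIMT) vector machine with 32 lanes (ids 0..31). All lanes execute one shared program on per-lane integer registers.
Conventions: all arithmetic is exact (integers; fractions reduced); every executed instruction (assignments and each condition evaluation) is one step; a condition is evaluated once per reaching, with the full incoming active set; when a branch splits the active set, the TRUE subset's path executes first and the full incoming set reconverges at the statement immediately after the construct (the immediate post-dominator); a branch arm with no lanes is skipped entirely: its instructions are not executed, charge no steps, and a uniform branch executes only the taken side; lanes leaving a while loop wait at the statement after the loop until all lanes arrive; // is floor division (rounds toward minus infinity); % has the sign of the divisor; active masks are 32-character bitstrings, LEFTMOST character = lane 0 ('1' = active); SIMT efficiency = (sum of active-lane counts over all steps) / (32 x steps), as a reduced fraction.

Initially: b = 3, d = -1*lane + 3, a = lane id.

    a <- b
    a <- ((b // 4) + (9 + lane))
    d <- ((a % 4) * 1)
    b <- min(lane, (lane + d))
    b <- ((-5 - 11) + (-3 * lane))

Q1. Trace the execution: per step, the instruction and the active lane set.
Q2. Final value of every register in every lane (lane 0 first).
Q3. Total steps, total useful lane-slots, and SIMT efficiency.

step 0: a <- b                       11111111111111111111111111111111
step 1: a <- ((b // 4) + (9 + lane)) 11111111111111111111111111111111
step 2: d <- ((a % 4) * 1)           11111111111111111111111111111111
step 3: b <- min(lane, (lane + d))   11111111111111111111111111111111
step 4: b <- ((-5 - 11) + (-3 * lane)) 11111111111111111111111111111111

Answer: 5 steps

b: -16,-19,-22,-25,-28,-31,-34,-37,-40,-43,-46,-49,-52,-55,-58,-61,-64,-67,-70,-73,-76,-79,-82,-85,-88,-91,-94,-97,-100,-103,-106,-109
d: 1,2,3,0,1,2,3,0,1,2,3,0,1,2,3,0,1,2,3,0,1,2,3,0,1,2,3,0,1,2,3,0
a: 9,10,11,12,13,14,15,16,17,18,19,20,21,22,23,24,25,26,27,28,29,30,31,32,33,34,35,36,37,38,39,40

steps = 5; useful = 160; efficiency = 160/160 = 1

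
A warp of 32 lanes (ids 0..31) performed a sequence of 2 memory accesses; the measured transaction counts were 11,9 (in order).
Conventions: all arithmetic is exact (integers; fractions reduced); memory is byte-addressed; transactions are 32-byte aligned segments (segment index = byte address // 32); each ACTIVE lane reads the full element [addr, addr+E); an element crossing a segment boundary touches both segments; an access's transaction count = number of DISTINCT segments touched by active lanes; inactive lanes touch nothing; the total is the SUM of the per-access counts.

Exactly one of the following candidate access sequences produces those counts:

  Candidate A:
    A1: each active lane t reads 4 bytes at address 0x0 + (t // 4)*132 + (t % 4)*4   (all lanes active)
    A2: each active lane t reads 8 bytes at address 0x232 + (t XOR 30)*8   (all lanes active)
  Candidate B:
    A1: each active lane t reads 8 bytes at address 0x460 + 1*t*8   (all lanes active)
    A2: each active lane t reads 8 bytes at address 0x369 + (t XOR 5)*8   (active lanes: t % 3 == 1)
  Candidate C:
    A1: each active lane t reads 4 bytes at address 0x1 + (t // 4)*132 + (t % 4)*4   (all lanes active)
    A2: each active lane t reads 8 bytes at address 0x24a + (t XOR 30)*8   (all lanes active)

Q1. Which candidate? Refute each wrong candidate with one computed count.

B: A1 gives 8 transactions, not 11
C: A1 gives 12 transactions, not 11
A: all counts match (11,9)

Answer: A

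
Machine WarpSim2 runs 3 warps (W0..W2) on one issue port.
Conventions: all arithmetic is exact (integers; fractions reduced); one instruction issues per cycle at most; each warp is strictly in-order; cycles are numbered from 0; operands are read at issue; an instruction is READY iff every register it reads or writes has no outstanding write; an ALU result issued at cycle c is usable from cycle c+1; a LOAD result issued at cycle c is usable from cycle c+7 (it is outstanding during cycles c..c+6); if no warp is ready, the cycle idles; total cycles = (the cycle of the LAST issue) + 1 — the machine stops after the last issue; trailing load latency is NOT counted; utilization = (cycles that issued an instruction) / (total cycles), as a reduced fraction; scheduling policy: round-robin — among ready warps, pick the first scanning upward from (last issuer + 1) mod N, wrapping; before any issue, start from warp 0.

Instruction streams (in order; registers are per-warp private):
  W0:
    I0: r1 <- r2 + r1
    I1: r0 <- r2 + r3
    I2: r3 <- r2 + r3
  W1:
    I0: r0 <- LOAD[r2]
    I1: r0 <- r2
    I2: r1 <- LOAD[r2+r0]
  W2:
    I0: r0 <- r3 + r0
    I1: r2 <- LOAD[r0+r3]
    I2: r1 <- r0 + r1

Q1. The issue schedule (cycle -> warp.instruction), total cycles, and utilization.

cycle 0: W0.I0
cycle 1: W1.I0
cycle 2: W2.I0
cycle 3: W0.I1
cycle 4: W2.I1
cycle 5: W0.I2
cycle 6: W2.I2
cycle 7: idle
cycle 8: W1.I1
cycle 9: W1.I2

Answer: 10 cycles, utilization 9/10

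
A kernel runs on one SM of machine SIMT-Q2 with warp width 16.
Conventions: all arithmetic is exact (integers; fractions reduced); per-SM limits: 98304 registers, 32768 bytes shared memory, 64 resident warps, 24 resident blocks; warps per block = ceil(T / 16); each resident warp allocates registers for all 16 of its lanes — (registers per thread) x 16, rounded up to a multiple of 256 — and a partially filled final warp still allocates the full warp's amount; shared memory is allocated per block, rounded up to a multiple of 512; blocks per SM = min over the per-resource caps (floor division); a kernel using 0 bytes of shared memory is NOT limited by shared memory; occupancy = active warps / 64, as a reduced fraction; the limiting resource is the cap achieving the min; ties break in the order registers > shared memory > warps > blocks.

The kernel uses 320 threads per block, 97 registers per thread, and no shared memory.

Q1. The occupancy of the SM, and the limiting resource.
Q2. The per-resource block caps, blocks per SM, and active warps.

Answer: occupancy 5/8, limited by registers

registers: 2 blocks
shared memory: no limit (kernel uses none)
warps: 3 blocks
blocks: 24 blocks

Answer: 2 blocks, 40 active warps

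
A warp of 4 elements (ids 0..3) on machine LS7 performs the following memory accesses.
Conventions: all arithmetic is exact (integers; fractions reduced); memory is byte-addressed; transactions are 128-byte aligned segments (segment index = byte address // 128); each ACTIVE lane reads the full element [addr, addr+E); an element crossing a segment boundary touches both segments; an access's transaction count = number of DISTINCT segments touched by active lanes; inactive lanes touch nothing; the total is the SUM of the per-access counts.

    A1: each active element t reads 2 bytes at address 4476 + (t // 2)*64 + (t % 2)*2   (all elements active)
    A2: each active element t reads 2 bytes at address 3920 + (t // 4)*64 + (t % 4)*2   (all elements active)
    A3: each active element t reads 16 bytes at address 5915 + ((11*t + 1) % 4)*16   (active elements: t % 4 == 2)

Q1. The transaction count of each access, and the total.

A1: 2 transactions
A2: 1 transaction
A3: 1 transaction

Answer: 2,1,1; total 4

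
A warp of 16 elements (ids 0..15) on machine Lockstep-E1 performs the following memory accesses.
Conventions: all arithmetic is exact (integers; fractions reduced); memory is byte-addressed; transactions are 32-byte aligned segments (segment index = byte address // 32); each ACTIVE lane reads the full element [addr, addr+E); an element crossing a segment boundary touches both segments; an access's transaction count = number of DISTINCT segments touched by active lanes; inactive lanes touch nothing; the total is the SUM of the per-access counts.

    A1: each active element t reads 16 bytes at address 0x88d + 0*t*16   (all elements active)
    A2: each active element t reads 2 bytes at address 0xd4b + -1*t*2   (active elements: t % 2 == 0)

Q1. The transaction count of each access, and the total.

A1: 1 transaction
A2: 2 transactions

Answer: 1,2; total 3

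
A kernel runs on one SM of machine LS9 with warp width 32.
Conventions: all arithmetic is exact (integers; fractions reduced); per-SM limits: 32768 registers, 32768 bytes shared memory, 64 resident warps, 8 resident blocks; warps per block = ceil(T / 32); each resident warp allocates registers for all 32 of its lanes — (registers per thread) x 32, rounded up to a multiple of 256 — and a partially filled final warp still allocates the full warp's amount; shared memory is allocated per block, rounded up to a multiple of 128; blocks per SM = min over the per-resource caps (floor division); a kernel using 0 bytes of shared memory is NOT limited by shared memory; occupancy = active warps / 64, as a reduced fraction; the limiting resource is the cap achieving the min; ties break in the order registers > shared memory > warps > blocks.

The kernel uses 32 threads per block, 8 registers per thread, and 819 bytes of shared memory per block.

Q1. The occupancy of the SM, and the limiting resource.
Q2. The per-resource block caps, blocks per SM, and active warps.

Answer: occupancy 1/8, limited by blocks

registers: 128 blocks
shared memory: 36 blocks
warps: 64 blocks
blocks: 8 blocks

Answer: 8 blocks, 8 active warps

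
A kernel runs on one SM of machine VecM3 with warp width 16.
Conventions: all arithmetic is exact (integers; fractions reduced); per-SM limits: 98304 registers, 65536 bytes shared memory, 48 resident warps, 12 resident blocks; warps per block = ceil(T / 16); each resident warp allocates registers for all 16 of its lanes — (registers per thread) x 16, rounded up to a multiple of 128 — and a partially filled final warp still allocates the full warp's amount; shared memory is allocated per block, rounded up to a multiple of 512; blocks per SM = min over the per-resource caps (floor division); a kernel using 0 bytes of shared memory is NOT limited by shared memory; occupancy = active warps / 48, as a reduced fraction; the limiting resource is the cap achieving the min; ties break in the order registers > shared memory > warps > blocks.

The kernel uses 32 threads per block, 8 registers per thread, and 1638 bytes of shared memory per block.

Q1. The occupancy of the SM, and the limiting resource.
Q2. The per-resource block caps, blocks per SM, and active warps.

Answer: occupancy 1/2, limited by blocks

registers: 384 blocks
shared memory: 32 blocks
warps: 24 blocks
blocks: 12 blocks

Answer: 12 blocks, 24 active warps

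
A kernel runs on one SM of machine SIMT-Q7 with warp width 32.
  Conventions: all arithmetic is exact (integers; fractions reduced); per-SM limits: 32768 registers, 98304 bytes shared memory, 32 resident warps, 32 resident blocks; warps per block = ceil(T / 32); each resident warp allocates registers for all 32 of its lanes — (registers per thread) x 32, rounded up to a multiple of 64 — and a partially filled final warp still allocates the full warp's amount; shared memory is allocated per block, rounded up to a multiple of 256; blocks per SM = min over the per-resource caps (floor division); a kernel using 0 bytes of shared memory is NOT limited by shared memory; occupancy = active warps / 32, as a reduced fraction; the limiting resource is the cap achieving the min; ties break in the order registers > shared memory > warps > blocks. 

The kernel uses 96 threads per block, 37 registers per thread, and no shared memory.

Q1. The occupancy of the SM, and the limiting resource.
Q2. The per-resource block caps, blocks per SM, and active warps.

Answer: occupancy 3/4, limited by registers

registers: 8 blocks
shared memory: no limit (kernel uses none)
warps: 10 blocks
blocks: 32 blocks

Answer: 8 blocks, 24 active warps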